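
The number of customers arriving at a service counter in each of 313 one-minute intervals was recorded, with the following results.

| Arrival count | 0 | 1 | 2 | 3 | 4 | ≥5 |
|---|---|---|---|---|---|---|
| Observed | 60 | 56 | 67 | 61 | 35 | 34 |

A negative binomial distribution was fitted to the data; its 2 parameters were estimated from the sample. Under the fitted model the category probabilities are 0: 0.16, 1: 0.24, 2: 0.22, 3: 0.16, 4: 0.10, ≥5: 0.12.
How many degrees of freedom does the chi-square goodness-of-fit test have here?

3

There are k = 6 categories and 2 parameters estimated from the data, so df = 6 − 1 − 2 = 3.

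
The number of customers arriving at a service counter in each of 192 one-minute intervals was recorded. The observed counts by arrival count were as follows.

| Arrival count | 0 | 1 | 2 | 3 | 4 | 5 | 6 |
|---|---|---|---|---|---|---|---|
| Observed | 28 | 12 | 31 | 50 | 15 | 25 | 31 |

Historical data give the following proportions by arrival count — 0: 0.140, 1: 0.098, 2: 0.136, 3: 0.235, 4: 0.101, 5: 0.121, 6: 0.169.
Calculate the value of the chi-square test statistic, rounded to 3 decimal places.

Expected counts E_i = n·p_i: 192×0.140 = 26.88, 192×0.098 = 18.816, 192×0.136 = 26.112, 192×0.235 = 45.12, 192×0.101 = 19.392, 192×0.121 = 23.232, 192×0.169 = 32.448.
cat         O        E   (O−E)²/E
0          28    26.88     0.0467
1          12   18.816     2.4691
2          31   26.112     0.9150
3          50    45.12     0.5278
4          15   19.392     0.9947
5          25   23.232     0.1345
6          31   32.448     0.0646
Sum = 5.152

5.152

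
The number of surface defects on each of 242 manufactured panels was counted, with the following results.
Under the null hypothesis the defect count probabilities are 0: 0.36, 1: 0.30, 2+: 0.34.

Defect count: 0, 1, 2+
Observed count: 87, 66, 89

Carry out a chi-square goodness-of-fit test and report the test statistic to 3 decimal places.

Expected counts E_i = n·p_i: 242×0.36 = 87.12, 242×0.30 = 72.6, 242×0.34 = 82.28.
cat         O        E   (O−E)²/E
0          87    87.12     0.0002
1          66     72.6     0.6000
2+         89    82.28     0.5488
Sum = 1.149

1.149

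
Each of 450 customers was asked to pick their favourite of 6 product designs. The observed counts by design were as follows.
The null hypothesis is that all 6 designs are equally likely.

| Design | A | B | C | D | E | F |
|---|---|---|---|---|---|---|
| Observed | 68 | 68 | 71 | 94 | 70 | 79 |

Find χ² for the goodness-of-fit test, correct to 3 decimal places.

Under H₀ each category has probability 1/6, so each expected count is 450/6 = 75.
χ² = (68−75)²/75 + (68−75)²/75 + (71−75)²/75 + (94−75)²/75 + (70−75)²/75 + (79−75)²/75
   = 0.6533 + 0.6533 + 0.2133 + 4.8133 + 0.3333 + 0.2133
Sum = 6.880

6.880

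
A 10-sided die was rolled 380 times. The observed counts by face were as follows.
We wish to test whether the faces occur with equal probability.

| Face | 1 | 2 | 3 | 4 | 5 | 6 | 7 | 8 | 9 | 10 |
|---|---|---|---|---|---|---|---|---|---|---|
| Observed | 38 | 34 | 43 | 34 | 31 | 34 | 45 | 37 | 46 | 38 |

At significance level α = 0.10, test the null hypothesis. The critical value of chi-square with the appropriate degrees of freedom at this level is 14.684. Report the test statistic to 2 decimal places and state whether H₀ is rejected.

Under H₀ each category has probability 1/10, so each expected count is 380/10 = 38.
χ² = (38−38)²/38 + (34−38)²/38 + (43−38)²/38 + (34−38)²/38 + (31−38)²/38 + (34−38)²/38 + (45−38)²/38 + (37−38)²/38 + (46−38)²/38 + (38−38)²/38
   = 0.000 + 0.421 + 0.658 + 0.421 + 1.289 + 0.421 + 1.289 + 0.026 + 1.684 + 0.000
Sum = 6.21
df = 9. Since 6.21 < 14.684, we do not reject H₀.

6.21; do not reject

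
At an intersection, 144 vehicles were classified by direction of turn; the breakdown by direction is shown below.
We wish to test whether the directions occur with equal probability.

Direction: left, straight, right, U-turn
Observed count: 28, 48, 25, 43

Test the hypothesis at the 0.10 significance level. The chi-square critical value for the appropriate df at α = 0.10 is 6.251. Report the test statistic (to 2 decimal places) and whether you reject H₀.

Under H₀ each category has probability 1/4, so each expected count is 144/4 = 36.
cat           O        E   (O−E)²/E
left         28       36      1.778
straight     48       36      4.000
right        25       36      3.361
U-turn       43       36      1.361
Sum = 10.50
df = 3. Since 10.50 > 6.251, we reject H₀.

10.50; reject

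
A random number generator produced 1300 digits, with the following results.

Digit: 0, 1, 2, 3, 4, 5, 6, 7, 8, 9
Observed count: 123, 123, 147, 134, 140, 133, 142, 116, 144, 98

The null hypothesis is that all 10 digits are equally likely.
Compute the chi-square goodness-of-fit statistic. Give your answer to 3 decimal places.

15.938

Expected count for each of the 10 categories: 1300/10 = 130.
0: (123 − 130)²/130 = 49/130 = 0.3769
1: (123 − 130)²/130 = 49/130 = 0.3769
2: (147 − 130)²/130 = 289/130 = 2.2231
3: (134 − 130)²/130 = 16/130 = 0.1231
4: (140 − 130)²/130 = 100/130 = 0.7692
5: (133 − 130)²/130 = 9/130 = 0.0692
6: (142 − 130)²/130 = 144/130 = 1.1077
7: (116 − 130)²/130 = 196/130 = 1.5077
8: (144 − 130)²/130 = 196/130 = 1.5077
9: (98 − 130)²/130 = 1024/130 = 7.8769
Sum = 15.938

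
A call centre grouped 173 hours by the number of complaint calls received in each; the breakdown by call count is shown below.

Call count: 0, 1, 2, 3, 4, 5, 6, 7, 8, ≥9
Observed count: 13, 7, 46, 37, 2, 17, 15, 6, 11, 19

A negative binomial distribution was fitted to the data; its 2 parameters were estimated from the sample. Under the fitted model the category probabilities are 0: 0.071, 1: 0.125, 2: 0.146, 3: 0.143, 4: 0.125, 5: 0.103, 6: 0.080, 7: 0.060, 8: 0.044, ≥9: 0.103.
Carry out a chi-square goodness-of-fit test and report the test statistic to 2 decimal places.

54.42

Expected counts E_i = n·p_i: 173×0.071 = 12.283, 173×0.125 = 21.625, 173×0.146 = 25.258, 173×0.143 = 24.739, 173×0.125 = 21.625, 173×0.103 = 17.819, 173×0.080 = 13.84, 173×0.060 = 10.38, 173×0.044 = 7.612, 173×0.103 = 17.819.
0: (13 − 12.283)²/12.283 = 0.514089/12.283 = 0.042
1: (7 − 21.625)²/21.625 = 213.890625/21.625 = 9.891
2: (46 − 25.258)²/25.258 = 430.230564/25.258 = 17.033
3: (37 − 24.739)²/24.739 = 150.332121/24.739 = 6.077
4: (2 − 21.625)²/21.625 = 385.140625/21.625 = 17.810
5: (17 − 17.819)²/17.819 = 0.670761/17.819 = 0.038
6: (15 − 13.84)²/13.84 = 1.3456/13.84 = 0.097
7: (6 − 10.38)²/10.38 = 19.1844/10.38 = 1.848
8: (11 − 7.612)²/7.612 = 11.478544/7.612 = 1.508
≥9: (19 − 17.819)²/17.819 = 1.394761/17.819 = 0.078
Sum = 54.42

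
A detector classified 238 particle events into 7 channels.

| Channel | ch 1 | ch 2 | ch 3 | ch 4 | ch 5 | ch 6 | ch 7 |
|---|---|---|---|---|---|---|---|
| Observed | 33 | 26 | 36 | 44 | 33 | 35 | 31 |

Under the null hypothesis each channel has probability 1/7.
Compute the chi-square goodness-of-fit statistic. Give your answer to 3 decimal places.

Expected count for each of the 7 categories: 238/7 = 34.
χ² = (33−34)²/34 + (26−34)²/34 + (36−34)²/34 + (44−34)²/34 + (33−34)²/34 + (35−34)²/34 + (31−34)²/34
   = 0.0294 + 1.8824 + 0.1176 + 2.9412 + 0.0294 + 0.0294 + 0.2647
Sum = 5.294

5.294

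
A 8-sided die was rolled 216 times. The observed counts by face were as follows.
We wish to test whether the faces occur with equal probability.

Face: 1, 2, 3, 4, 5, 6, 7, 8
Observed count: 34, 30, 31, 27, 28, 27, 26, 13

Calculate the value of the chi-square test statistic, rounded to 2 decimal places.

Under H₀ each category has probability 1/8, so each expected count is 216/8 = 27.
1: (34 − 27)²/27 = 49/27 = 1.815
2: (30 − 27)²/27 = 9/27 = 0.333
3: (31 − 27)²/27 = 16/27 = 0.593
4: (27 − 27)²/27 = 0/27 = 0.000
5: (28 − 27)²/27 = 1/27 = 0.037
6: (27 − 27)²/27 = 0/27 = 0.000
7: (26 − 27)²/27 = 1/27 = 0.037
8: (13 − 27)²/27 = 196/27 = 7.259
Sum = 10.07

10.07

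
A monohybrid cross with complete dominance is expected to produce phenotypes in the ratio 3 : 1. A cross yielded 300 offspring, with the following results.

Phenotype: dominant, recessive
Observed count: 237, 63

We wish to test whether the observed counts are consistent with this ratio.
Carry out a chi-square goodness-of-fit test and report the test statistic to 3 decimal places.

Ratio total = 4. Expected counts: 300×3/4 = 225, 300×1/4 = 75.
dominant: (237 − 225)²/225 = 144/225 = 0.6400
recessive: (63 − 75)²/75 = 144/75 = 1.9200
Sum = 2.560

2.560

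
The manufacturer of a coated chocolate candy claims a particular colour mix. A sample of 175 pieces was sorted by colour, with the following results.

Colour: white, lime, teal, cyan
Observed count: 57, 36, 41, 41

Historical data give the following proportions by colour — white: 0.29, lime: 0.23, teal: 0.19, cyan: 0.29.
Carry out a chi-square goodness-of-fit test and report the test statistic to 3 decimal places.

Expected counts E_i = n·p_i: 175×0.29 = 50.75, 175×0.23 = 40.25, 175×0.19 = 33.25, 175×0.29 = 50.75.
cat         O        E   (O−E)²/E
white      57    50.75     0.7697
lime       36    40.25     0.4488
teal       41    33.25     1.8064
cyan       41    50.75     1.8732
Sum = 4.898

4.898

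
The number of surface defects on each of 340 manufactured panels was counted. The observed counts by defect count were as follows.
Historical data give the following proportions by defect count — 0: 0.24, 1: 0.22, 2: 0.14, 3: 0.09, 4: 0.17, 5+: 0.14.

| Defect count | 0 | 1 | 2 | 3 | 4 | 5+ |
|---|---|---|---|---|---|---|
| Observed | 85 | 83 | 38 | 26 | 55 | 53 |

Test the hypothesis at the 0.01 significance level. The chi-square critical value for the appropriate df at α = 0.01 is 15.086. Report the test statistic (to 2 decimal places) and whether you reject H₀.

4.42; do not reject

Expected counts E_i = n·p_i: 340×0.24 = 81.6, 340×0.22 = 74.8, 340×0.14 = 47.6, 340×0.09 = 30.6, 340×0.17 = 57.8, 340×0.14 = 47.6.
0: (85 − 81.6)²/81.6 = 11.56/81.6 = 0.142
1: (83 − 74.8)²/74.8 = 67.24/74.8 = 0.899
2: (38 − 47.6)²/47.6 = 92.16/47.6 = 1.936
3: (26 − 30.6)²/30.6 = 21.16/30.6 = 0.692
4: (55 − 57.8)²/57.8 = 7.84/57.8 = 0.136
5+: (53 − 47.6)²/47.6 = 29.16/47.6 = 0.613
Sum = 4.42
df = 5. Since 4.42 < 15.086, we do not reject H₀.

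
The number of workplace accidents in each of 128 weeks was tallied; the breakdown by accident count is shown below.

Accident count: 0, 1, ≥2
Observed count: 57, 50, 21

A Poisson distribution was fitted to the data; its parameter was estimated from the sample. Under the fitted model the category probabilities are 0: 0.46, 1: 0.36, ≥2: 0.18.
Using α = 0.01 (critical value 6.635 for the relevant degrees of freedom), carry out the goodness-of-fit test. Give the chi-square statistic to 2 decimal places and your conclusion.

Expected counts E_i = n·p_i: 128×0.46 = 58.88, 128×0.36 = 46.08, 128×0.18 = 23.04.
χ² = (57−58.88)²/58.88 + (50−46.08)²/46.08 + (21−23.04)²/23.04
   = 0.060 + 0.333 + 0.181
Sum = 0.57
df = 1. Since 0.57 < 6.635, we do not reject H₀.

0.57; do not reject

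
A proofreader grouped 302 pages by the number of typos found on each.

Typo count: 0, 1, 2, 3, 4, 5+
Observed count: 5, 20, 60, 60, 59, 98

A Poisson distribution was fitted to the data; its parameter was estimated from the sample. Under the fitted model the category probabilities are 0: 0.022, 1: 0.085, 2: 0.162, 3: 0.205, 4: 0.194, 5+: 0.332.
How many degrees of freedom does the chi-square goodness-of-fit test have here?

There are k = 6 categories and 1 parameter estimated from the data, so df = 6 − 1 − 1 = 4.

4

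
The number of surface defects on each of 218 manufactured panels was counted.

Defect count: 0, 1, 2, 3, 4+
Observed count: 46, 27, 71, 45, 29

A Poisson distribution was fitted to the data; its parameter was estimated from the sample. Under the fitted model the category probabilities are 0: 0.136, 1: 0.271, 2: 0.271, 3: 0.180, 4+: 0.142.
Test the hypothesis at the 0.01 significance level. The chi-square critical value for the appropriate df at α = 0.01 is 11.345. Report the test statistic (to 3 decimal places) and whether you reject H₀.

29.811; reject

Expected counts E_i = n·p_i: 218×0.136 = 29.648, 218×0.271 = 59.078, 218×0.271 = 59.078, 218×0.180 = 39.24, 218×0.142 = 30.956.
χ² = (46−29.648)²/29.648 + (27−59.078)²/59.078 + (71−59.078)²/59.078 + (45−39.24)²/39.24 + (29−30.956)²/30.956
   = 9.0188 + 17.4176 + 2.4059 + 0.8455 + 0.1236
Sum = 29.811
df = 3. Since 29.811 > 11.345, we reject H₀.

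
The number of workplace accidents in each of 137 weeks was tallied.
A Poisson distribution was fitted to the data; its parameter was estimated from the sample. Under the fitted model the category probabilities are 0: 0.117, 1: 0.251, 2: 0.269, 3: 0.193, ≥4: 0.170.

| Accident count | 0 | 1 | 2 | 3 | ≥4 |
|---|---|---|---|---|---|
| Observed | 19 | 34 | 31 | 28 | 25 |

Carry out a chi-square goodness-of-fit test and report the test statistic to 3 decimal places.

1.702

Expected counts E_i = n·p_i: 137×0.117 = 16.029, 137×0.251 = 34.387, 137×0.269 = 36.853, 137×0.193 = 26.441, 137×0.170 = 23.29.
χ² = (19−16.029)²/16.029 + (34−34.387)²/34.387 + (31−36.853)²/36.853 + (28−26.441)²/26.441 + (25−23.29)²/23.29
   = 0.5507 + 0.0044 + 0.9296 + 0.0919 + 0.1256
Sum = 1.702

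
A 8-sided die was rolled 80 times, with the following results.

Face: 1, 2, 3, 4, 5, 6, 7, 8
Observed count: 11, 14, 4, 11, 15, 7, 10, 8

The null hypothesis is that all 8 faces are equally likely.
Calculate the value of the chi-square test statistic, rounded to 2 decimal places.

9.20

Under H₀ each category has probability 1/8, so each expected count is 80/8 = 10.
χ² = (11−10)²/10 + (14−10)²/10 + (4−10)²/10 + (11−10)²/10 + (15−10)²/10 + (7−10)²/10 + (10−10)²/10 + (8−10)²/10
   = 0.100 + 1.600 + 3.600 + 0.100 + 2.500 + 0.900 + 0.000 + 0.400
Sum = 9.20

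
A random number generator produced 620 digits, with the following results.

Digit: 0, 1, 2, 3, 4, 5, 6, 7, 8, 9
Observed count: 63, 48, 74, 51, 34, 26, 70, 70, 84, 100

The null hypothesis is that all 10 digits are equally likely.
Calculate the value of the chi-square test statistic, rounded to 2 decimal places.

Under H₀ each category has probability 1/10, so each expected count is 620/10 = 62.
0: (63 − 62)²/62 = 1/62 = 0.016
1: (48 − 62)²/62 = 196/62 = 3.161
2: (74 − 62)²/62 = 144/62 = 2.323
3: (51 − 62)²/62 = 121/62 = 1.952
4: (34 − 62)²/62 = 784/62 = 12.645
5: (26 − 62)²/62 = 1296/62 = 20.903
6: (70 − 62)²/62 = 64/62 = 1.032
7: (70 − 62)²/62 = 64/62 = 1.032
8: (84 − 62)²/62 = 484/62 = 7.806
9: (100 − 62)²/62 = 1444/62 = 23.290
Sum = 74.16

74.16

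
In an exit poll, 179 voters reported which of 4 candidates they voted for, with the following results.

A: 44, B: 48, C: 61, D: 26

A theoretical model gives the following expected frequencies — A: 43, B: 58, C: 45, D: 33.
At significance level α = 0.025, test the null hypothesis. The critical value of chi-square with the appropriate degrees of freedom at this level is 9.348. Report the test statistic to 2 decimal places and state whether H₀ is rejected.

cat         O        E   (O−E)²/E
A          44       43      0.023
B          48       58      1.724
C          61       45      5.689
D          26       33      1.485
Sum = 8.92
df = 3. Since 8.92 < 9.348, we do not reject H₀.

8.92; do not reject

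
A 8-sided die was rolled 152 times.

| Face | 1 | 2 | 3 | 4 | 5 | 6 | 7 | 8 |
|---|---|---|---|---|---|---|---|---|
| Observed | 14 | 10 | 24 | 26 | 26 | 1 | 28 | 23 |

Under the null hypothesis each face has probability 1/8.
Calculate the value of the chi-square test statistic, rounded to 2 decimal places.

Expected count for each of the 8 categories: 152/8 = 19.
1: (14 − 19)²/19 = 25/19 = 1.316
2: (10 − 19)²/19 = 81/19 = 4.263
3: (24 − 19)²/19 = 25/19 = 1.316
4: (26 − 19)²/19 = 49/19 = 2.579
5: (26 − 19)²/19 = 49/19 = 2.579
6: (1 − 19)²/19 = 324/19 = 17.053
7: (28 − 19)²/19 = 81/19 = 4.263
8: (23 − 19)²/19 = 16/19 = 0.842
Sum = 34.21

34.21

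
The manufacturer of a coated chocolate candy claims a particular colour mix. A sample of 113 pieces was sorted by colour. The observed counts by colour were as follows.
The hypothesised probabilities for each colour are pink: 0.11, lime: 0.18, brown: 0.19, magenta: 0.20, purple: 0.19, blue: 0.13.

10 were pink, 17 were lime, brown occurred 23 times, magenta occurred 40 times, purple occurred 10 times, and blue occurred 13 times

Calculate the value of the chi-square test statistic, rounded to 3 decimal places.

Expected counts E_i = n·p_i: 113×0.11 = 12.43, 113×0.18 = 20.34, 113×0.19 = 21.47, 113×0.20 = 22.6, 113×0.19 = 21.47, 113×0.13 = 14.69.
χ² = (10−12.43)²/12.43 + (17−20.34)²/20.34 + (23−21.47)²/21.47 + (40−22.6)²/22.6 + (10−21.47)²/21.47 + (13−14.69)²/14.69
   = 0.4751 + 0.5485 + 0.1090 + 13.3965 + 6.1277 + 0.1944
Sum = 20.851

20.851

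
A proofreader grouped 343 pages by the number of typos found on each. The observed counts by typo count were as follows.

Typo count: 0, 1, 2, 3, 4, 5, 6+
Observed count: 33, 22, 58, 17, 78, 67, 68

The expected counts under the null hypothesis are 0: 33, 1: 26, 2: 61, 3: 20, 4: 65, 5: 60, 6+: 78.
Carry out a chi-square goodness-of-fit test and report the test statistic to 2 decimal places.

5.91

cat         O        E   (O−E)²/E
0          33       33      0.000
1          22       26      0.615
2          58       61      0.148
3          17       20      0.450
4          78       65      2.600
5          67       60      0.817
6+         68       78      1.282
Sum = 5.91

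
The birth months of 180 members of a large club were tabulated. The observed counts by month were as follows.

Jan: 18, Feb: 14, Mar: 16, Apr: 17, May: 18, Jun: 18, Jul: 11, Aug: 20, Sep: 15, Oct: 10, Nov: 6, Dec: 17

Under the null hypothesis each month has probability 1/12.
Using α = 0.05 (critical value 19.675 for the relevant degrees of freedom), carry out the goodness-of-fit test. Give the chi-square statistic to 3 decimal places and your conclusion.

12.267; do not reject

Expected count for each of the 12 categories: 180/12 = 15.
cat         O        E   (O−E)²/E
Jan        18       15     0.6000
Feb        14       15     0.0667
Mar        16       15     0.0667
Apr        17       15     0.2667
May        18       15     0.6000
Jun        18       15     0.6000
Jul        11       15     1.0667
Aug        20       15     1.6667
Sep        15       15     0.0000
Oct        10       15     1.6667
Nov         6       15     5.4000
Dec        17       15     0.2667
Sum = 12.267
df = 11. Since 12.267 < 19.675, we do not reject H₀.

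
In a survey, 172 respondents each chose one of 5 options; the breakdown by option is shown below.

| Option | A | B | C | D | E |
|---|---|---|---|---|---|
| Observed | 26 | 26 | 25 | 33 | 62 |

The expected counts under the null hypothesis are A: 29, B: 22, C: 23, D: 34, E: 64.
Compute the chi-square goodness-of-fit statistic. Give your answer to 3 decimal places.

χ² = (26−29)²/29 + (26−22)²/22 + (25−23)²/23 + (33−34)²/34 + (62−64)²/64
   = 0.3103 + 0.7273 + 0.1739 + 0.0294 + 0.0625
Sum = 1.303

1.303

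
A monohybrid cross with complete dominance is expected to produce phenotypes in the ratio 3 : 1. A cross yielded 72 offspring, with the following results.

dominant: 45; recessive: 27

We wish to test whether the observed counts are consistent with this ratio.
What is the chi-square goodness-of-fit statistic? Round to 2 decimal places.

6.00

Ratio total = 4. Expected counts: 72×3/4 = 54, 72×1/4 = 18.
dominant: (45 − 54)²/54 = 81/54 = 1.500
recessive: (27 − 18)²/18 = 81/18 = 4.500
Sum = 6.00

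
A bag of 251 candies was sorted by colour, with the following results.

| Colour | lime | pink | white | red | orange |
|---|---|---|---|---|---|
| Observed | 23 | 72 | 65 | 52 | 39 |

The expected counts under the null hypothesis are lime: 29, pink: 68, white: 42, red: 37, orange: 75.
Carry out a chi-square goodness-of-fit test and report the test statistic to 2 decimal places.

lime: (23 − 29)²/29 = 36/29 = 1.241
pink: (72 − 68)²/68 = 16/68 = 0.235
white: (65 − 42)²/42 = 529/42 = 12.595
red: (52 − 37)²/37 = 225/37 = 6.081
orange: (39 − 75)²/75 = 1296/75 = 17.280
Sum = 37.43

37.43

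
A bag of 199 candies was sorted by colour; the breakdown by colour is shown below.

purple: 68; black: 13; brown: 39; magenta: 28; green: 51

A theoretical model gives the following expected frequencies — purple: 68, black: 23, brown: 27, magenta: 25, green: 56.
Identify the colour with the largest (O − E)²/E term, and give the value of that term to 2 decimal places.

brown, 5.33

purple: (68 − 68)²/68 = 0/68 = 0.000
black: (13 − 23)²/23 = 100/23 = 4.348
brown: (39 − 27)²/27 = 144/27 = 5.333
magenta: (28 − 25)²/25 = 9/25 = 0.360
green: (51 − 56)²/56 = 25/56 = 0.446
The largest term is for brown: 5.33.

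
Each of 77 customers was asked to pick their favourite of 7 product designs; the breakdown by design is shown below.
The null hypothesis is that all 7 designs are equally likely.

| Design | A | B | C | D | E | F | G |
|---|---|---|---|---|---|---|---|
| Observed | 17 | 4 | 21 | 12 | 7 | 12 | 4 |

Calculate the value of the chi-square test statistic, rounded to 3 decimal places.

22.909

Expected count for each of the 7 categories: 77/7 = 11.
A: (17 − 11)²/11 = 36/11 = 3.2727
B: (4 − 11)²/11 = 49/11 = 4.4545
C: (21 − 11)²/11 = 100/11 = 9.0909
D: (12 − 11)²/11 = 1/11 = 0.0909
E: (7 − 11)²/11 = 16/11 = 1.4545
F: (12 − 11)²/11 = 1/11 = 0.0909
G: (4 − 11)²/11 = 49/11 = 4.4545
Sum = 22.909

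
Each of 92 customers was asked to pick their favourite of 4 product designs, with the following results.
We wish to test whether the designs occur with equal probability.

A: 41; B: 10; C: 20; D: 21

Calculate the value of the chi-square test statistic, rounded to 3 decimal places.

22.000

Expected count for each of the 4 categories: 92/4 = 23.
A: (41 − 23)²/23 = 324/23 = 14.0870
B: (10 − 23)²/23 = 169/23 = 7.3478
C: (20 − 23)²/23 = 9/23 = 0.3913
D: (21 − 23)²/23 = 4/23 = 0.1739
Sum = 22.000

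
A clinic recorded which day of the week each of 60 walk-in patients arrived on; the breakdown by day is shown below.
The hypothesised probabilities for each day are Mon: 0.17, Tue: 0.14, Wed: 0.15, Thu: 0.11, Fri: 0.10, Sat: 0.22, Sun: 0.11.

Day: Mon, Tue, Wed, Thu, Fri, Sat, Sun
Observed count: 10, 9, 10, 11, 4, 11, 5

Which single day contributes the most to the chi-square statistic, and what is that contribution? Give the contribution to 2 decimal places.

Thu, 2.93

Expected counts E_i = n·p_i: 60×0.17 = 10.2, 60×0.14 = 8.4, 60×0.15 = 9, 60×0.11 = 6.6, 60×0.10 = 6, 60×0.22 = 13.2, 60×0.11 = 6.6.
χ² = (10−10.2)²/10.2 + (9−8.4)²/8.4 + (10−9)²/9 + (11−6.6)²/6.6 + (4−6)²/6 + (11−13.2)²/13.2 + (5−6.6)²/6.6
   = 0.004 + 0.043 + 0.111 + 2.933 + 0.667 + 0.367 + 0.388
The largest term is for Thu: 2.93.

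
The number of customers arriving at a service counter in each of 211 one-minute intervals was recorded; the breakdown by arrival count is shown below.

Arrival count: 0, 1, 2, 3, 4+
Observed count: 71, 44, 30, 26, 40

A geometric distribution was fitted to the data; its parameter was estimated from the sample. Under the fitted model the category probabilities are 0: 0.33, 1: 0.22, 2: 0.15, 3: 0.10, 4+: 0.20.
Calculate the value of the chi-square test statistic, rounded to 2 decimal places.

Expected counts E_i = n·p_i: 211×0.33 = 69.63, 211×0.22 = 46.42, 211×0.15 = 31.65, 211×0.10 = 21.1, 211×0.20 = 42.2.
0: (71 − 69.63)²/69.63 = 1.8769/69.63 = 0.027
1: (44 − 46.42)²/46.42 = 5.8564/46.42 = 0.126
2: (30 − 31.65)²/31.65 = 2.7225/31.65 = 0.086
3: (26 − 21.1)²/21.1 = 24.01/21.1 = 1.138
4+: (40 − 42.2)²/42.2 = 4.84/42.2 = 0.115
Sum = 1.49

1.49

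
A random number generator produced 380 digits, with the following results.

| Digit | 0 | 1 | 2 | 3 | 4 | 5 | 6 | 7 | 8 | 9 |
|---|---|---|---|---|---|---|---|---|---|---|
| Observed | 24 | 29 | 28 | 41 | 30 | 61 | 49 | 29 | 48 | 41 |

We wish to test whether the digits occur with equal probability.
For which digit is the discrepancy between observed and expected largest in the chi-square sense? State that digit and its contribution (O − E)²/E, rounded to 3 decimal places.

5, 13.921

Expected count for each of the 10 categories: 380/10 = 38.
0: (24 − 38)²/38 = 196/38 = 5.1579
1: (29 − 38)²/38 = 81/38 = 2.1316
2: (28 − 38)²/38 = 100/38 = 2.6316
3: (41 − 38)²/38 = 9/38 = 0.2368
4: (30 − 38)²/38 = 64/38 = 1.6842
5: (61 − 38)²/38 = 529/38 = 13.9211
6: (49 − 38)²/38 = 121/38 = 3.1842
7: (29 − 38)²/38 = 81/38 = 2.1316
8: (48 − 38)²/38 = 100/38 = 2.6316
9: (41 − 38)²/38 = 9/38 = 0.2368
The largest term is for 5: 13.921.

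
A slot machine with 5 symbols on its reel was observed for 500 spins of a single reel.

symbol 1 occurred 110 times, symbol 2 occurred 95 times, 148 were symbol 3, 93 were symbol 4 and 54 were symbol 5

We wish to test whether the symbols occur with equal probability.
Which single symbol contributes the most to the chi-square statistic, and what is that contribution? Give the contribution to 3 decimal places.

symbol 3, 23.040

Under H₀ each category has probability 1/5, so each expected count is 500/5 = 100.
symbol 1: (110 − 100)²/100 = 100/100 = 1.0000
symbol 2: (95 − 100)²/100 = 25/100 = 0.2500
symbol 3: (148 − 100)²/100 = 2304/100 = 23.0400
symbol 4: (93 − 100)²/100 = 49/100 = 0.4900
symbol 5: (54 − 100)²/100 = 2116/100 = 21.1600
The largest term is for symbol 3: 23.040.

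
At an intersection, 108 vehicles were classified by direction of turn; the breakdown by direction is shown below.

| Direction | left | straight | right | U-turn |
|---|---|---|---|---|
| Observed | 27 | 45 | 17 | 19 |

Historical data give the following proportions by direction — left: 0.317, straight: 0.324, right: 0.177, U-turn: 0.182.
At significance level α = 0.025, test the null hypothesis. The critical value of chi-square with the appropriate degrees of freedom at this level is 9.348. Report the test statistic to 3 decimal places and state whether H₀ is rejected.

4.648; do not reject

Expected counts E_i = n·p_i: 108×0.317 = 34.236, 108×0.324 = 34.992, 108×0.177 = 19.116, 108×0.182 = 19.656.
χ² = (27−34.236)²/34.236 + (45−34.992)²/34.992 + (17−19.116)²/19.116 + (19−19.656)²/19.656
   = 1.5294 + 2.8624 + 0.2342 + 0.0219
Sum = 4.648
df = 3. Since 4.648 < 9.348, we do not reject H₀.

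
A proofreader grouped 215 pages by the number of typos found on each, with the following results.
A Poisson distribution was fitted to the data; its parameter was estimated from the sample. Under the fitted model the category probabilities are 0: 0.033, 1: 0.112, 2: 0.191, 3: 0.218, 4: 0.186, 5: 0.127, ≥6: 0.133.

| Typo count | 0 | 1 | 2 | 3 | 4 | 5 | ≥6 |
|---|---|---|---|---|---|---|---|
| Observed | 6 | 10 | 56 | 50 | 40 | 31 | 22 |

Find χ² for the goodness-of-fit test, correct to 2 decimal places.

16.06

Expected counts E_i = n·p_i: 215×0.033 = 7.095, 215×0.112 = 24.08, 215×0.191 = 41.065, 215×0.218 = 46.87, 215×0.186 = 39.99, 215×0.127 = 27.305, 215×0.133 = 28.595.
χ² = (6−7.095)²/7.095 + (10−24.08)²/24.08 + (56−41.065)²/41.065 + (50−46.87)²/46.87 + (40−39.99)²/39.99 + (31−27.305)²/27.305 + (22−28.595)²/28.595
   = 0.169 + 8.233 + 5.432 + 0.209 + 0.000 + 0.500 + 1.521
Sum = 16.06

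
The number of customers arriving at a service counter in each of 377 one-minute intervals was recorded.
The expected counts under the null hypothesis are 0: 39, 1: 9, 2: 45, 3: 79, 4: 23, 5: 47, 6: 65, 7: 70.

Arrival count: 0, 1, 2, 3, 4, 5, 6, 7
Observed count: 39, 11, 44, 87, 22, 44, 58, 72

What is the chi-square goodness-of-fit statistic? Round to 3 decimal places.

2.323

χ² = (39−39)²/39 + (11−9)²/9 + (44−45)²/45 + (87−79)²/79 + (22−23)²/23 + (44−47)²/47 + (58−65)²/65 + (72−70)²/70
   = 0.0000 + 0.4444 + 0.0222 + 0.8101 + 0.0435 + 0.1915 + 0.7538 + 0.0571
Sum = 2.323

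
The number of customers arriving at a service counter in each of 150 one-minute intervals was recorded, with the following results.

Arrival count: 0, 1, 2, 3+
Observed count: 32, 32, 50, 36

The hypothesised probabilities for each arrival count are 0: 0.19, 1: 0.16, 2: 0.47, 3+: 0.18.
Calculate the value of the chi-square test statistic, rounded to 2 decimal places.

12.06

Expected counts E_i = n·p_i: 150×0.19 = 28.5, 150×0.16 = 24, 150×0.47 = 70.5, 150×0.18 = 27.
χ² = (32−28.5)²/28.5 + (32−24)²/24 + (50−70.5)²/70.5 + (36−27)²/27
   = 0.430 + 2.667 + 5.961 + 3.000
Sum = 12.06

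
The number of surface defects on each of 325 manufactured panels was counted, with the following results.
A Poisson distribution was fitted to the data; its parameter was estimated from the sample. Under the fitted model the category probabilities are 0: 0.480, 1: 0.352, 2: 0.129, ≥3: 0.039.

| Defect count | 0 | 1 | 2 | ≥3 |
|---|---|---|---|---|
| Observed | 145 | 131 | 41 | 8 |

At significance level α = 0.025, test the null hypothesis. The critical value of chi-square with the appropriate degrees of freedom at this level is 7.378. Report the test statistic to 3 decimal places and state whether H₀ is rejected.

Expected counts E_i = n·p_i: 325×0.480 = 156, 325×0.352 = 114.4, 325×0.129 = 41.925, 325×0.039 = 12.675.
cat         O        E   (O−E)²/E
0         145      156     0.7756
1         131    114.4     2.4087
2          41   41.925     0.0204
≥3          8   12.675     1.7243
Sum = 4.929
df = 2. Since 4.929 < 7.378, we do not reject H₀.

4.929; do not reject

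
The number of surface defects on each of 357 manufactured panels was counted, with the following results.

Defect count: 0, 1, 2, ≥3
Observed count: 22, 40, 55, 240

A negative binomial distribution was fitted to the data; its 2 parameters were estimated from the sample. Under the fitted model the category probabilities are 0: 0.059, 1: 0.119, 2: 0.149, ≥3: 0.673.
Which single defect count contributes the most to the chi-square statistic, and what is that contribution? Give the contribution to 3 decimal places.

Expected counts E_i = n·p_i: 357×0.059 = 21.063, 357×0.119 = 42.483, 357×0.149 = 53.193, 357×0.673 = 240.261.
0: (22 − 21.063)²/21.063 = 0.877969/21.063 = 0.0417
1: (40 − 42.483)²/42.483 = 6.165289/42.483 = 0.1451
2: (55 − 53.193)²/53.193 = 3.265249/53.193 = 0.0614
≥3: (240 − 240.261)²/240.261 = 0.068121/240.261 = 0.0003
The largest term is for 1: 0.145.

1, 0.145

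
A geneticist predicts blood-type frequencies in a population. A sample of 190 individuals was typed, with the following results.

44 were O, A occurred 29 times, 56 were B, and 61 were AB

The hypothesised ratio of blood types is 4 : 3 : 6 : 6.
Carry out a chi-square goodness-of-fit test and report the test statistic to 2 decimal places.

0.72

Ratio total = 19. Expected counts: 190×4/19 = 40, 190×3/19 = 30, 190×6/19 = 60, 190×6/19 = 60.
O: (44 − 40)²/40 = 16/40 = 0.400
A: (29 − 30)²/30 = 1/30 = 0.033
B: (56 − 60)²/60 = 16/60 = 0.267
AB: (61 − 60)²/60 = 1/60 = 0.017
Sum = 0.72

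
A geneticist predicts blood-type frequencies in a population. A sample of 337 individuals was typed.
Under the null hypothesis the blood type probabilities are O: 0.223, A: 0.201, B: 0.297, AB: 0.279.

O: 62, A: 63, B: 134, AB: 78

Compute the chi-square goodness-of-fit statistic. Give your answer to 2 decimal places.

16.85

Expected counts E_i = n·p_i: 337×0.223 = 75.151, 337×0.201 = 67.737, 337×0.297 = 100.089, 337×0.279 = 94.023.
O: (62 − 75.151)²/75.151 = 172.948801/75.151 = 2.301
A: (63 − 67.737)²/67.737 = 22.439169/67.737 = 0.331
B: (134 − 100.089)²/100.089 = 1149.955921/100.089 = 11.489
AB: (78 − 94.023)²/94.023 = 256.736529/94.023 = 2.731
Sum = 16.85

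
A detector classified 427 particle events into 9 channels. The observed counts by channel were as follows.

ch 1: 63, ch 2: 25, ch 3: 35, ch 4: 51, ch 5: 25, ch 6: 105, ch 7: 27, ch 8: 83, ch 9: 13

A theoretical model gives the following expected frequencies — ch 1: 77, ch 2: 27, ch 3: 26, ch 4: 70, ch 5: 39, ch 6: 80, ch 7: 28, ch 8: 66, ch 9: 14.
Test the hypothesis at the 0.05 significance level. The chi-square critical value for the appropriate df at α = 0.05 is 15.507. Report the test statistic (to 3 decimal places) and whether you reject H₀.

28.290; reject

cat         O        E   (O−E)²/E
ch 1       63       77     2.5455
ch 2       25       27     0.1481
ch 3       35       26     3.1154
ch 4       51       70     5.1571
ch 5       25       39     5.0256
ch 6      105       80     7.8125
ch 7       27       28     0.0357
ch 8       83       66     4.3788
ch 9       13       14     0.0714
Sum = 28.290
df = 8. Since 28.290 > 15.507, we reject H₀.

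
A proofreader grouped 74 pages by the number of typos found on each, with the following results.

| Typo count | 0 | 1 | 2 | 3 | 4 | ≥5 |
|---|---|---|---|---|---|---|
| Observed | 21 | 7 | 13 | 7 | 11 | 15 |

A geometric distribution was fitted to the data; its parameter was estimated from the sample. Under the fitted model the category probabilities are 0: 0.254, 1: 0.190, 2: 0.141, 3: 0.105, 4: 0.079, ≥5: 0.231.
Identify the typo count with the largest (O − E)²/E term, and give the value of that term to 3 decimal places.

4, 4.544

Expected counts E_i = n·p_i: 74×0.254 = 18.796, 74×0.190 = 14.06, 74×0.141 = 10.434, 74×0.105 = 7.77, 74×0.079 = 5.846, 74×0.231 = 17.094.
χ² = (21−18.796)²/18.796 + (7−14.06)²/14.06 + (13−10.434)²/10.434 + (7−7.77)²/7.77 + (11−5.846)²/5.846 + (15−17.094)²/17.094
   = 0.2584 + 3.5451 + 0.6310 + 0.0763 + 4.5439 + 0.2565
The largest term is for 4: 4.544.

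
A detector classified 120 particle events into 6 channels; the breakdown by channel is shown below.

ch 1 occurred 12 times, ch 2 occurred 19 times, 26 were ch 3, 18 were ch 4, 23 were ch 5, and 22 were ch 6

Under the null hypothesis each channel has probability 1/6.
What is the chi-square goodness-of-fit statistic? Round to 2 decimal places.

5.90

Expected count for each of the 6 categories: 120/6 = 20.
χ² = (12−20)²/20 + (19−20)²/20 + (26−20)²/20 + (18−20)²/20 + (23−20)²/20 + (22−20)²/20
   = 3.200 + 0.050 + 1.800 + 0.200 + 0.450 + 0.200
Sum = 5.90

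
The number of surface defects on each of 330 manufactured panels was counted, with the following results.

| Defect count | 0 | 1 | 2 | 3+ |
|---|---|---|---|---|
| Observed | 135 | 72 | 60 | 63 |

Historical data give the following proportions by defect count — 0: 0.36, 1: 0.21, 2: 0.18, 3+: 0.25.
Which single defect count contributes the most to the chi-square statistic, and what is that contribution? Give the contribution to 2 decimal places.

3+, 4.61

Expected counts E_i = n·p_i: 330×0.36 = 118.8, 330×0.21 = 69.3, 330×0.18 = 59.4, 330×0.25 = 82.5.
cat         O        E   (O−E)²/E
0         135    118.8      2.209
1          72     69.3      0.105
2          60     59.4      0.006
3+         63     82.5      4.609
The largest term is for 3+: 4.61.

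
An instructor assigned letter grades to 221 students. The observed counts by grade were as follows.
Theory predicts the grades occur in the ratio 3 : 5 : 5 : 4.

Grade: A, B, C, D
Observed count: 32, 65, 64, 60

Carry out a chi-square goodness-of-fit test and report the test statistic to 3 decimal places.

2.503

Ratio total = 17. Expected counts: 221×3/17 = 39, 221×5/17 = 65, 221×5/17 = 65, 221×4/17 = 52.
A: (32 − 39)²/39 = 49/39 = 1.2564
B: (65 − 65)²/65 = 0/65 = 0.0000
C: (64 − 65)²/65 = 1/65 = 0.0154
D: (60 − 52)²/52 = 64/52 = 1.2308
Sum = 2.503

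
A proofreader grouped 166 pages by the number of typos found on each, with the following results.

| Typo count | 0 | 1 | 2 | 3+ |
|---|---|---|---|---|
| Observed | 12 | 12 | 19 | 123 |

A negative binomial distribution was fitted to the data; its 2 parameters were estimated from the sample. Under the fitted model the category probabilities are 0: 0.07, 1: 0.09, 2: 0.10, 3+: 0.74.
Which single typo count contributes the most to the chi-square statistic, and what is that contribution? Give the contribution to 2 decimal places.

Expected counts E_i = n·p_i: 166×0.07 = 11.62, 166×0.09 = 14.94, 166×0.10 = 16.6, 166×0.74 = 122.84.
0: (12 − 11.62)²/11.62 = 0.1444/11.62 = 0.012
1: (12 − 14.94)²/14.94 = 8.6436/14.94 = 0.579
2: (19 − 16.6)²/16.6 = 5.76/16.6 = 0.347
3+: (123 − 122.84)²/122.84 = 0.0256/122.84 = 0.000
The largest term is for 1: 0.58.

1, 0.58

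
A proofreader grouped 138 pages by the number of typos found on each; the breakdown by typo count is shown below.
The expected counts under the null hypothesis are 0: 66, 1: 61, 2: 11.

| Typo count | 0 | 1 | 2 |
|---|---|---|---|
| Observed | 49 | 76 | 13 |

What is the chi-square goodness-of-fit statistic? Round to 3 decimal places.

0: (49 − 66)²/66 = 289/66 = 4.3788
1: (76 − 61)²/61 = 225/61 = 3.6885
2: (13 − 11)²/11 = 4/11 = 0.3636
Sum = 8.431

8.431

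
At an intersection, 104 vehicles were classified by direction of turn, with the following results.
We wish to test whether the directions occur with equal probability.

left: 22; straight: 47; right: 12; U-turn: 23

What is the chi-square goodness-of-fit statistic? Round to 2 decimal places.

Expected count for each of the 4 categories: 104/4 = 26.
cat           O        E   (O−E)²/E
left         22       26      0.615
straight     47       26     16.962
right        12       26      7.538
U-turn       23       26      0.346
Sum = 25.46

25.46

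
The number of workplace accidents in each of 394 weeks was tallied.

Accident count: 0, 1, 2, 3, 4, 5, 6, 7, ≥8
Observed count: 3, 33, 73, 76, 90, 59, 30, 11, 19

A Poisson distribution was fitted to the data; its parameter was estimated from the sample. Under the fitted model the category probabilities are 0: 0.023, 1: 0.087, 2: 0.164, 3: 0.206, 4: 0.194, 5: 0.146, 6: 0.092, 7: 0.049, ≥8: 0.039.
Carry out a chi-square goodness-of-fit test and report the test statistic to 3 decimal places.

13.474

Expected counts E_i = n·p_i: 394×0.023 = 9.062, 394×0.087 = 34.278, 394×0.164 = 64.616, 394×0.206 = 81.164, 394×0.194 = 76.436, 394×0.146 = 57.524, 394×0.092 = 36.248, 394×0.049 = 19.306, 394×0.039 = 15.366.
χ² = (3−9.062)²/9.062 + (33−34.278)²/34.278 + (73−64.616)²/64.616 + (76−81.164)²/81.164 + (90−76.436)²/76.436 + (59−57.524)²/57.524 + (30−36.248)²/36.248 + (11−19.306)²/19.306 + (19−15.366)²/15.366
   = 4.0552 + 0.0476 + 1.0878 + 0.3286 + 2.4070 + 0.0379 + 1.0770 + 3.5735 + 0.8594
Sum = 13.474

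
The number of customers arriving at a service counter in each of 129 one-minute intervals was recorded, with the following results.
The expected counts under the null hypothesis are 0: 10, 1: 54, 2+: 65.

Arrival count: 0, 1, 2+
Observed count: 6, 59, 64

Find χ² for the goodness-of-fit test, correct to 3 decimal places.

cat         O        E   (O−E)²/E
0           6       10     1.6000
1          59       54     0.4630
2+         64       65     0.0154
Sum = 2.078

2.078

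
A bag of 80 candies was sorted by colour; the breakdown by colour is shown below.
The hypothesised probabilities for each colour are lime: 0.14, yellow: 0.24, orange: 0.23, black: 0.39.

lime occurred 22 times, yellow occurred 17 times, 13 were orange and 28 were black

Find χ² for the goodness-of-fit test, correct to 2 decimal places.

Expected counts E_i = n·p_i: 80×0.14 = 11.2, 80×0.24 = 19.2, 80×0.23 = 18.4, 80×0.39 = 31.2.
lime: (22 − 11.2)²/11.2 = 116.64/11.2 = 10.414
yellow: (17 − 19.2)²/19.2 = 4.84/19.2 = 0.252
orange: (13 − 18.4)²/18.4 = 29.16/18.4 = 1.585
black: (28 − 31.2)²/31.2 = 10.24/31.2 = 0.328
Sum = 12.58

12.58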